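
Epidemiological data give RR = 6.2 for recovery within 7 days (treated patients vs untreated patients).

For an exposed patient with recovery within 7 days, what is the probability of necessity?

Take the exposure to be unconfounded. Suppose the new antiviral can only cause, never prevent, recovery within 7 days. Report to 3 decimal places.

Under exogeneity and monotonicity, PN = (RR − 1) / RR = 1 − 1/RR.
PN = (6.2 − 1) / 6.2 = 5.2 / 6.2 ≈ 0.8387

PN ≈ 0.839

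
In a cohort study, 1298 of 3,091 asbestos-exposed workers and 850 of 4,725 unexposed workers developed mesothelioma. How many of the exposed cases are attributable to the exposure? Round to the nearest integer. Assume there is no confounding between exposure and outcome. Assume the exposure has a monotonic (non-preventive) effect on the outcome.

p₁ = P(outcome | exposed) = 1298/3091 = 0.41993
p₀ = P(outcome | unexposed) = 850/4725 = 0.17989
PN = (p₁ − p₀)/p₁ = (0.41993 − 0.17989) / 0.41993 ≈ 0.57161.
Attributable cases ≈ PN × (exposed cases) = 0.57161 × 1298 ≈ 741.95.

about 742 cases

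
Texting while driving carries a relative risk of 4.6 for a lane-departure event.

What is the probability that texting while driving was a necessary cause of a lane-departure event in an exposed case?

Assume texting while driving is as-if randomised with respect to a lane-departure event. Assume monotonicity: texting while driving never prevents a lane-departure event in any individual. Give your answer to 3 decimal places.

PN ≈ 0.783

Under exogeneity and monotonicity, PN = (RR − 1) / RR = 1 − 1/RR.
PN = (4.6 − 1) / 4.6 = 3.6 / 4.6 ≈ 0.7826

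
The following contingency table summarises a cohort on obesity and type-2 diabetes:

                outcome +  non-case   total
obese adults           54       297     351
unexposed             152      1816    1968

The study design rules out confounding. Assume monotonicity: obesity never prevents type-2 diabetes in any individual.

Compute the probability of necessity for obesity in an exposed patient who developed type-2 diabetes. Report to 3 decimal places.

PN ≈ 0.498

p₁ = P(outcome | exposed) = 54/351 = 0.15385
p₀ = P(outcome | unexposed) = 152/1968 = 0.077236
Under exogeneity and monotonicity, PN = (p₁ − p₀)/p₁.
PN = (0.15385 − 0.077236) / 0.15385 ≈ 0.4980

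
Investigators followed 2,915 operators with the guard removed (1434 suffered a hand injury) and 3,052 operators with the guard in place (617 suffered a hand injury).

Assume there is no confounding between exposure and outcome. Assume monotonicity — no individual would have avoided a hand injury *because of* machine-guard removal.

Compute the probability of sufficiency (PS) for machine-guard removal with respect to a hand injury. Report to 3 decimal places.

p₁ = P(outcome | exposed) = 1434/2915 = 0.49194
p₀ = P(outcome | unexposed) = 617/3052 = 0.20216
Under exogeneity and monotonicity, PS = (p₁ − p₀) / (1 − p₀).
PS = (0.49194 − 0.20216) / (1 − 0.20216) = 0.28978 / 0.79784 ≈ 0.3632

PS ≈ 0.363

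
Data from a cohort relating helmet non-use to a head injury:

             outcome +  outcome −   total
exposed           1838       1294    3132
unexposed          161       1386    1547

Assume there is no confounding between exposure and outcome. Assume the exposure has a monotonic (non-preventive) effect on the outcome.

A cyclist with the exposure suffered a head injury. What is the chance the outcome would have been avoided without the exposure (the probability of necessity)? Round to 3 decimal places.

PN ≈ 0.823

p₁ = P(outcome | exposed) = 1838/3132 = 0.58685
p₀ = P(outcome | unexposed) = 161/1547 = 0.10407
Under exogeneity and monotonicity, PN = (p₁ − p₀) / p₁.
PN = (0.58685 − 0.10407) / 0.58685 = 0.48277 / 0.58685 ≈ 0.8227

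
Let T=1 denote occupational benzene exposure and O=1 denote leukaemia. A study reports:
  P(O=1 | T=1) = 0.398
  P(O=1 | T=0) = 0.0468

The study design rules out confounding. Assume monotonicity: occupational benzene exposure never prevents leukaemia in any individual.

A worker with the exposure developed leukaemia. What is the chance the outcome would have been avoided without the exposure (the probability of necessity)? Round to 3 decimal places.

PN ≈ 0.882

Let p₁ = 0.398, p₀ = 0.0468.
Under exogeneity and monotonicity, PN = (p₁ − p₀) / p₁.
PN = (0.398 − 0.0468) / 0.398 = 0.3512 / 0.398 ≈ 0.8824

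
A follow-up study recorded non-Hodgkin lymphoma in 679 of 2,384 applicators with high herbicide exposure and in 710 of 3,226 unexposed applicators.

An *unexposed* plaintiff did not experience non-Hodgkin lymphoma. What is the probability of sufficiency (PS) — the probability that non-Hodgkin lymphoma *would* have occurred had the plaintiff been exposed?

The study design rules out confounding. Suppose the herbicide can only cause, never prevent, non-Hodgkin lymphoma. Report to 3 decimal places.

p₁ = P(outcome | exposed) = 679/2384 = 0.28482
p₀ = P(outcome | unexposed) = 710/3226 = 0.22009
Under exogeneity and monotonicity, PS = (p₁ − p₀) / (1 − p₀).
PS = (0.28482 − 0.22009) / (1 − 0.22009) = 0.064729 / 0.77991 ≈ 0.0830

PS ≈ 0.083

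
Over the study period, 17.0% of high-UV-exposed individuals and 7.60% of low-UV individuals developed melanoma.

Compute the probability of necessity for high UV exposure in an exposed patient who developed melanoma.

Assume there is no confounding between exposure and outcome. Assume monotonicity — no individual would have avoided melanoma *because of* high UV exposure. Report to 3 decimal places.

p₁ = 0.17, p₀ = 0.076.
Under exogeneity and monotonicity, PN = (p₁ − p₀) / p₁.
PN = (0.17 − 0.076) / 0.17 = 0.094 / 0.17 ≈ 0.5529

PN ≈ 0.553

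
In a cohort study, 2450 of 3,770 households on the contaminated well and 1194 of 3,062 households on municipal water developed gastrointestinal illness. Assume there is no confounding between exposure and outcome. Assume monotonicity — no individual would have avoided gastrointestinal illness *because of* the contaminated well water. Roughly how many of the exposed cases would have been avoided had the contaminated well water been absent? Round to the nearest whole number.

p₁ = P(outcome | exposed) = 2450/3770 = 0.64987
p₀ = P(outcome | unexposed) = 1194/3062 = 0.38994
PN = (p₁ − p₀)/p₁ = (0.64987 − 0.38994) / 0.64987 ≈ 0.39997.
Attributable cases ≈ PN × (exposed cases) = 0.39997 × 2450 ≈ 979.92.

about 980 cases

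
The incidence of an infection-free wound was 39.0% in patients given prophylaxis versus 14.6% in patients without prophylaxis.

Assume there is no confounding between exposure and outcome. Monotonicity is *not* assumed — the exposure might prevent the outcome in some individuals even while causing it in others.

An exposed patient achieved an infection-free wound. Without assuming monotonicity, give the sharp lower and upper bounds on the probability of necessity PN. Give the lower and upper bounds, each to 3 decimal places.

p₁ = 0.39, p₀ = 0.146.
Under exogeneity alone the bounds on PN are max{0,(p₁−p₀)/p₁} ≤ PN ≤ min{1,(1−p₀)/p₁}.
  lower = (p₁ − p₀)/p₁ = 0.244 / 0.39 ≈ 0.6256
  upper = min{1, (1 − p₀)/p₁} = 0.854 / 0.39 ≈ 2.1897 → capped at 1

0.626 ≤ PN ≤ 1.000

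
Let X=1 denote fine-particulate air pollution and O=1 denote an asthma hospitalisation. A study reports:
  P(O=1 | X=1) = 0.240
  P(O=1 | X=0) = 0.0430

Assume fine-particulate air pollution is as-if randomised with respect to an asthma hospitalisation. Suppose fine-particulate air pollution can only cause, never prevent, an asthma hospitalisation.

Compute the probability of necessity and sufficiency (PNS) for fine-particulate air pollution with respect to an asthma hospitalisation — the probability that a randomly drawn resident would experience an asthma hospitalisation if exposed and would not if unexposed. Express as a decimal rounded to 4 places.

Let p₁ = 0.24, p₀ = 0.043.
Under exogeneity and monotonicity, PNS = p₁ − p₀.
PNS = 0.24 − 0.043 = 0.197

PNS ≈ 0.1970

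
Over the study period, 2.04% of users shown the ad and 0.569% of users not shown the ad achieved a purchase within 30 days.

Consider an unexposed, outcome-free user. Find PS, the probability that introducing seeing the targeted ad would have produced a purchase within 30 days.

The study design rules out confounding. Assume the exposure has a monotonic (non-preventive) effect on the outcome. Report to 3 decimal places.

p₁ = 0.0204, p₀ = 0.00569.
Under exogeneity and monotonicity, PS = (p₁ − p₀) / (1 − p₀).
PS = (0.0204 − 0.00569) / (1 − 0.00569) = 0.01471 / 0.99431 ≈ 0.0148

PS ≈ 0.015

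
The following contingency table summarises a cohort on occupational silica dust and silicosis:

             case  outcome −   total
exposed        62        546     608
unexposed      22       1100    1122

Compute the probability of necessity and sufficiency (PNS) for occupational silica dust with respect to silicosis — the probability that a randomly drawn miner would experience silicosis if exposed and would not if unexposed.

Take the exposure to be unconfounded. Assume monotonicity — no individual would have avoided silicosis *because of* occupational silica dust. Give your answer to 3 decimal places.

PNS ≈ 0.082

p₁ = P(outcome | exposed) = 62/608 = 0.10197
p₀ = P(outcome | unexposed) = 22/1122 = 0.019608
Under exogeneity and monotonicity, PNS = p₁ − p₀.
PNS = 0.10197 − 0.019608 = 0.082366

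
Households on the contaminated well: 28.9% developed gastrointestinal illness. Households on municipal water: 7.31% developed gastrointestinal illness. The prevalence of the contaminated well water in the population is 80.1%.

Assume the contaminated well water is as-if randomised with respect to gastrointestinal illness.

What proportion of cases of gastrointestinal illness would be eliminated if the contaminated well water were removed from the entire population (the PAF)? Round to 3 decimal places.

p₁ = 0.289, p₀ = 0.0731.
Overall risk P(Y=1) = π·p₁ + (1−π)·p₀ = 0.801×0.289 + 0.199×0.0731 = 0.24604.
Under exogeneity, PAF = [P(Y=1) − p₀] / P(Y=1).
PAF = (0.24604 − 0.0731) / 0.24604 ≈ 0.7029

PAF ≈ 0.703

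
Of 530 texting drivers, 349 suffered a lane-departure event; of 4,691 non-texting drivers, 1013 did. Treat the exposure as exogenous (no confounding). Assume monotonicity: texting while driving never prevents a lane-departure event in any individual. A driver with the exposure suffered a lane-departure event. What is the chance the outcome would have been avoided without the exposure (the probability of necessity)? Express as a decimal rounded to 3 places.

PN ≈ 0.672

p₁ = P(outcome | exposed) = 349/530 = 0.65849
p₀ = P(outcome | unexposed) = 1013/4691 = 0.21595
Under exogeneity and monotonicity, PN = (p₁ − p₀) / p₁.
PN = (0.65849 − 0.21595) / 0.65849 = 0.44255 / 0.65849 ≈ 0.6721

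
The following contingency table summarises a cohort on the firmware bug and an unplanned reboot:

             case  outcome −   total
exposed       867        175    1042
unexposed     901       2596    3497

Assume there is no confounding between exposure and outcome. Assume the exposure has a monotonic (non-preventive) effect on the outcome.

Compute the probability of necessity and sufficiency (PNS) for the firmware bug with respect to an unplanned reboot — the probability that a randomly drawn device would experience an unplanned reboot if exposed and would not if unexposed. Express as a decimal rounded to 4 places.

p₁ = P(outcome | exposed) = 867/1042 = 0.83205
p₀ = P(outcome | unexposed) = 901/3497 = 0.25765
Under exogeneity and monotonicity, PNS = p₁ − p₀.
PNS = 0.83205 − 0.25765 = 0.5744

PNS ≈ 0.5744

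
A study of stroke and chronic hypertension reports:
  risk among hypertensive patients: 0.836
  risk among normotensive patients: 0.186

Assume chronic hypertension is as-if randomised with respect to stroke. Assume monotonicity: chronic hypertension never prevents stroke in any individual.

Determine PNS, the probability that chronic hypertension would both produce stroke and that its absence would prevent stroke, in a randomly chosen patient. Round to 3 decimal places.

PNS ≈ 0.650

Let p₁ = 0.836, p₀ = 0.186.
Under exogeneity and monotonicity, PNS = p₁ − p₀.
PNS = 0.836 − 0.186 = 0.65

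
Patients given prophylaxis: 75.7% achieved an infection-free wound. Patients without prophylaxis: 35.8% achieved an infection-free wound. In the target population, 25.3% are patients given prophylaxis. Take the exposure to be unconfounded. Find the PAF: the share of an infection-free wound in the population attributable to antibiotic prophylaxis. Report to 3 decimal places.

p₁ = 0.757, p₀ = 0.358.
Overall risk P(Y=1) = π·p₁ + (1−π)·p₀ = 0.253×0.757 + 0.747×0.358 = 0.45895.
Under exogeneity, PAF = [P(Y=1) − p₀] / P(Y=1).
PAF = (0.45895 − 0.358) / 0.45895 ≈ 0.2200

PAF ≈ 0.220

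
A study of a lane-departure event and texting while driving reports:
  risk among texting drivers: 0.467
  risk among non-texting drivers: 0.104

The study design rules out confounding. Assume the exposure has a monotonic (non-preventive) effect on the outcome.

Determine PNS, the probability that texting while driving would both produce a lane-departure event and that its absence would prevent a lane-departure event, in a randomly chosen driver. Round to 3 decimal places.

PNS ≈ 0.363

Let p₁ = 0.467, p₀ = 0.104.
Under exogeneity and monotonicity, PNS = p₁ − p₀.
PNS = 0.467 − 0.104 = 0.363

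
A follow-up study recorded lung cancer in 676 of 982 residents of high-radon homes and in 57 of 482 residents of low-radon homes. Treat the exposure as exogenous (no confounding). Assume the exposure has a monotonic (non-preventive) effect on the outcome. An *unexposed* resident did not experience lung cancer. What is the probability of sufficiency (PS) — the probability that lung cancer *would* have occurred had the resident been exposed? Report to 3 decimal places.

p₁ = P(outcome | exposed) = 676/982 = 0.68839
p₀ = P(outcome | unexposed) = 57/482 = 0.11826
Under exogeneity and monotonicity, PS = (p₁ − p₀) / (1 − p₀).
PS = (0.68839 − 0.11826) / (1 − 0.11826) = 0.57013 / 0.88174 ≈ 0.6466

PS ≈ 0.647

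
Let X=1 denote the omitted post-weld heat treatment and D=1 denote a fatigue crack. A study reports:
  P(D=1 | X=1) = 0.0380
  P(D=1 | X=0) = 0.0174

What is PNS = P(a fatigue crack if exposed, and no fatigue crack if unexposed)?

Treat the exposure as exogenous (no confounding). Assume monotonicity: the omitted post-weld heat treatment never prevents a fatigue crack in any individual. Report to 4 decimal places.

Let p₁ = 0.038, p₀ = 0.0174.
Under exogeneity and monotonicity, PNS = p₁ − p₀.
PNS = 0.038 − 0.0174 = 0.0206

PNS ≈ 0.0206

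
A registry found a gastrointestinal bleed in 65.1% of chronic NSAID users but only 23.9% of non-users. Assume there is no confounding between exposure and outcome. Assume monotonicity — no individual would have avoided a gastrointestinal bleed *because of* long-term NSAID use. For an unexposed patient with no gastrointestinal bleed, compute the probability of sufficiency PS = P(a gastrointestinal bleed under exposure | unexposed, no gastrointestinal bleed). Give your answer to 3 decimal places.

PS ≈ 0.541

p₁ = 0.651, p₀ = 0.239.
Under exogeneity and monotonicity, PS = (p₁ − p₀) / (1 − p₀).
PS = (0.651 − 0.239) / (1 − 0.239) = 0.412 / 0.761 ≈ 0.5414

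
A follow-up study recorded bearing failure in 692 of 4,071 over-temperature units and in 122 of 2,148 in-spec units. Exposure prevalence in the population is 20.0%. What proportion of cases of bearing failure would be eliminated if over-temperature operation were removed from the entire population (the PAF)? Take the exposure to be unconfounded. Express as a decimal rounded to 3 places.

PAF ≈ 0.285

p₁ = P(outcome | exposed) = 692/4071 = 0.16998
p₀ = P(outcome | unexposed) = 122/2148 = 0.056797
Overall risk P(Y=1) = π·p₁ + (1−π)·p₀ = 0.2×0.16998 + 0.8×0.056797 = 0.079434.
Under exogeneity, PAF = [P(Y=1) − p₀] / P(Y=1).
PAF = (0.079434 − 0.056797) / 0.079434 ≈ 0.2850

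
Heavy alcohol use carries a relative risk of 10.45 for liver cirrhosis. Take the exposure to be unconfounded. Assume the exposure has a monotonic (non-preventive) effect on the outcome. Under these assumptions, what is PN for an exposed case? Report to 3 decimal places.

Under exogeneity and monotonicity, PN = (RR − 1) / RR = 1 − 1/RR.
PN = (10.45 − 1) / 10.45 = 9.45 / 10.45 ≈ 0.9043

PN ≈ 0.904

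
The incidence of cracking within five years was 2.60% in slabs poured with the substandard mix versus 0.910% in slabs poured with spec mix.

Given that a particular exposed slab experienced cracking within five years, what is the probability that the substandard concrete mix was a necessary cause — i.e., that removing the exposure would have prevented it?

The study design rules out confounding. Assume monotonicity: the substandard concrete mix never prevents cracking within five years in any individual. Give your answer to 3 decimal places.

PN ≈ 0.650

p₁ = 0.026, p₀ = 0.0091.
Under exogeneity and monotonicity, PN = (p₁ − p₀) / p₁.
PN = (0.026 − 0.0091) / 0.026 = 0.0169 / 0.026 ≈ 0.6500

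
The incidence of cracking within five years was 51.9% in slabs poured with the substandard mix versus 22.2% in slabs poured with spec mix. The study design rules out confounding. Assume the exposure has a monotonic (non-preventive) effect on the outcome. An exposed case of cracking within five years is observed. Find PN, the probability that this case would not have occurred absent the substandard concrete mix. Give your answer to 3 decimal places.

p₁ = 0.519, p₀ = 0.222.
Under exogeneity and monotonicity, PN = (p₁ − p₀) / p₁.
PN = (0.519 − 0.222) / 0.519 = 0.297 / 0.519 ≈ 0.5723

PN ≈ 0.572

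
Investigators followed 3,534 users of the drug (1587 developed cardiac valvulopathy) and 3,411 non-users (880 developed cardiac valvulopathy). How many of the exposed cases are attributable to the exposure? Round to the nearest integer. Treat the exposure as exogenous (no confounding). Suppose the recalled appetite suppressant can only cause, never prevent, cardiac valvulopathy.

about 675 cases

p₁ = P(outcome | exposed) = 1587/3534 = 0.44907
p₀ = P(outcome | unexposed) = 880/3411 = 0.25799
PN = (p₁ − p₀)/p₁ = (0.44907 − 0.25799) / 0.44907 ≈ 0.42550.
Attributable cases ≈ PN × (exposed cases) = 0.42550 × 1587 ≈ 675.27.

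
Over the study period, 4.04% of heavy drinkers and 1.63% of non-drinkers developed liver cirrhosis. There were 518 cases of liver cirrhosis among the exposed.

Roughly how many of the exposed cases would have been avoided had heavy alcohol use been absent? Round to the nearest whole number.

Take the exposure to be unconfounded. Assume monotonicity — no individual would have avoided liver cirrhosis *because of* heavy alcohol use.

p₁ = 0.0404, p₀ = 0.0163.
PN = (p₁ − p₀)/p₁ = (0.0404 − 0.0163) / 0.0404 ≈ 0.59653.
Attributable cases ≈ PN × (exposed cases) = 0.59653 × 518 ≈ 309.00.

about 309 cases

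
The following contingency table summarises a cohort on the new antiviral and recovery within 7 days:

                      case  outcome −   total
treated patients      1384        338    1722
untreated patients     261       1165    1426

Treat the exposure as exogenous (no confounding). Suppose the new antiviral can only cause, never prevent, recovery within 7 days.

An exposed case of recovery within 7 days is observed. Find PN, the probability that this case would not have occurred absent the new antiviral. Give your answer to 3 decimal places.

p₁ = P(outcome | exposed) = 1384/1722 = 0.80372
p₀ = P(outcome | unexposed) = 261/1426 = 0.18303
Under exogeneity and monotonicity, PN = (p₁ − p₀) / p₁.
PN = (0.80372 − 0.18303) / 0.80372 = 0.62069 / 0.80372 ≈ 0.7723

PN ≈ 0.772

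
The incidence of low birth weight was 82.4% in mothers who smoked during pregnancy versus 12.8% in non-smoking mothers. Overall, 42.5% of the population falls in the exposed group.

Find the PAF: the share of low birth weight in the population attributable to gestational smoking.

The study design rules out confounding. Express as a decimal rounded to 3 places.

p₁ = 0.824, p₀ = 0.128.
Overall risk P(Y=1) = π·p₁ + (1−π)·p₀ = 0.425×0.824 + 0.575×0.128 = 0.4238.
Under exogeneity, PAF = [P(Y=1) − p₀] / P(Y=1).
PAF = (0.4238 − 0.128) / 0.4238 ≈ 0.6980

PAF ≈ 0.698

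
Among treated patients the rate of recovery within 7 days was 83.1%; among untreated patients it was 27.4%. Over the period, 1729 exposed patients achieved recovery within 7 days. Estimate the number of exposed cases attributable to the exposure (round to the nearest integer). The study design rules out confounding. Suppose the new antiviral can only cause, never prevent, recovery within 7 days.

about 1159 cases

p₁ = 0.831, p₀ = 0.274.
PN = (p₁ − p₀)/p₁ = (0.831 − 0.274) / 0.831 ≈ 0.67028.
Attributable cases ≈ PN × (exposed cases) = 0.67028 × 1729 ≈ 1158.91.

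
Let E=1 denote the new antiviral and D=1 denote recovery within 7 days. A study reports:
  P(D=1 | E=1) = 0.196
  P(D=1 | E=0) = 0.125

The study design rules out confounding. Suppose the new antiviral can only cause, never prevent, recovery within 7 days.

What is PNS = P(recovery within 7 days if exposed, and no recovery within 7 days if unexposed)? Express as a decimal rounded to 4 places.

Let p₁ = 0.196, p₀ = 0.125.
Under exogeneity and monotonicity, PNS = p₁ − p₀.
PNS = 0.196 − 0.125 = 0.071

PNS ≈ 0.0710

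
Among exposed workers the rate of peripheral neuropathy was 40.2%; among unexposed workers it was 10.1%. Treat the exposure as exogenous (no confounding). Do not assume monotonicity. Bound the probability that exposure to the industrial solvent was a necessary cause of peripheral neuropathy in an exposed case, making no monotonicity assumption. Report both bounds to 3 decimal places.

0.749 ≤ PN ≤ 1.000

p₁ = 0.402, p₀ = 0.101.
Under exogeneity alone the bounds on PN are max{0,(p₁−p₀)/p₁} ≤ PN ≤ min{1,(1−p₀)/p₁}.
  lower = (p₁ − p₀)/p₁ = 0.301 / 0.402 ≈ 0.7488
  upper = min{1, (1 − p₀)/p₁} = 0.899 / 0.402 ≈ 2.2363 → capped at 1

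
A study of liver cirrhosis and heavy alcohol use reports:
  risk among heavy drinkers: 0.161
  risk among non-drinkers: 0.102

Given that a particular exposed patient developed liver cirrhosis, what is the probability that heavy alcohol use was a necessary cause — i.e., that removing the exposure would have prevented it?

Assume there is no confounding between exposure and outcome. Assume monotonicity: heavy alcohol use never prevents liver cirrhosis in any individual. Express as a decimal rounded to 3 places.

Let p₁ = 0.161, p₀ = 0.102.
Under exogeneity and monotonicity, PN = (p₁ − p₀) / p₁.
PN = (0.161 − 0.102) / 0.161 = 0.059 / 0.161 ≈ 0.3665

PN ≈ 0.366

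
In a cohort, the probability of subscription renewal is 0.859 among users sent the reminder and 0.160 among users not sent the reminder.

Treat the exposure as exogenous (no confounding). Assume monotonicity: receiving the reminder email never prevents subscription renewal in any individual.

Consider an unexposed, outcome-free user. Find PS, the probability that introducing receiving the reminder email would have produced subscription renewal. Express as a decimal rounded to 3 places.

Let p₁ = 0.859, p₀ = 0.16.
Under exogeneity and monotonicity, PS = (p₁ − p₀) / (1 − p₀).
PS = (0.859 − 0.16) / (1 − 0.16) = 0.699 / 0.84 ≈ 0.8321

PS ≈ 0.832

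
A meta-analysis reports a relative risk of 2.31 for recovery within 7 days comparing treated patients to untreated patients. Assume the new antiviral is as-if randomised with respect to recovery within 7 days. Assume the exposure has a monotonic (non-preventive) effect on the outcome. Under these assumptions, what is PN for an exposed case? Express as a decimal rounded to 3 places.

PN ≈ 0.567

Under exogeneity and monotonicity, PN = (RR − 1) / RR = 1 − 1/RR.
PN = (2.31 − 1) / 2.31 = 1.31 / 2.31 ≈ 0.5671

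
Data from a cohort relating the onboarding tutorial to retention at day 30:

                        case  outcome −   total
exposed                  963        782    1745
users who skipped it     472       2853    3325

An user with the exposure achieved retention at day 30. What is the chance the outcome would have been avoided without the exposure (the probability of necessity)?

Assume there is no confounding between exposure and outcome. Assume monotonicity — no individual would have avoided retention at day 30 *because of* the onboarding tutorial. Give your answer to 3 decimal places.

PN ≈ 0.743

p₁ = P(outcome | exposed) = 963/1745 = 0.55186
p₀ = P(outcome | unexposed) = 472/3325 = 0.14195
Under exogeneity and monotonicity, PN = (p₁ − p₀) / p₁.
PN = (0.55186 − 0.14195) / 0.55186 = 0.40991 / 0.55186 ≈ 0.7428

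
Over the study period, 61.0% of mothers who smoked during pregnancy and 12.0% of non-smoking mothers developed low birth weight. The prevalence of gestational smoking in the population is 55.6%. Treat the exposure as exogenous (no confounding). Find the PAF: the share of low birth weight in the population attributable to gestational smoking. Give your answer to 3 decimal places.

p₁ = 0.61, p₀ = 0.12.
Overall risk P(Y=1) = π·p₁ + (1−π)·p₀ = 0.556×0.61 + 0.444×0.12 = 0.39244.
Under exogeneity, PAF = [P(Y=1) − p₀] / P(Y=1).
PAF = (0.39244 − 0.12) / 0.39244 ≈ 0.6942

PAF ≈ 0.694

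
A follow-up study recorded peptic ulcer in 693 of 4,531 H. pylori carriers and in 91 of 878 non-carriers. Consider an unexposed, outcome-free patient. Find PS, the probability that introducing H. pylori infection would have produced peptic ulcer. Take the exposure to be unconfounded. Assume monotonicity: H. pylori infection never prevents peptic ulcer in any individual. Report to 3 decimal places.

PS ≈ 0.055

p₁ = P(outcome | exposed) = 693/4531 = 0.15295
p₀ = P(outcome | unexposed) = 91/878 = 0.10364
Under exogeneity and monotonicity, PS = (p₁ − p₀) / (1 − p₀).
PS = (0.15295 − 0.10364) / (1 − 0.10364) = 0.049302 / 0.89636 ≈ 0.0550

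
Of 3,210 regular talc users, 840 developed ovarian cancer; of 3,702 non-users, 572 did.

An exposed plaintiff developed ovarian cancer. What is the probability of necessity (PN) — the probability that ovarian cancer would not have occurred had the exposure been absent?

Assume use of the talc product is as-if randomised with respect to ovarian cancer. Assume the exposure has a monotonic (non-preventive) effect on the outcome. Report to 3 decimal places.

p₁ = P(outcome | exposed) = 840/3210 = 0.26168
p₀ = P(outcome | unexposed) = 572/3702 = 0.15451
Under exogeneity and monotonicity, PN = (p₁ − p₀) / p₁.
PN = (0.26168 − 0.15451) / 0.26168 = 0.10717 / 0.26168 ≈ 0.4095

PN ≈ 0.410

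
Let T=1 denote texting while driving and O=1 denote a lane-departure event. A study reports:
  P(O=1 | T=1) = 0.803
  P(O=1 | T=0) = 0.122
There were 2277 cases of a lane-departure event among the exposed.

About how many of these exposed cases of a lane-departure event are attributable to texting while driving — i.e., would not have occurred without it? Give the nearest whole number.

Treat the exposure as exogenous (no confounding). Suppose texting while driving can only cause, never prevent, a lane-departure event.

Let p₁ = 0.803, p₀ = 0.122.
PN = (p₁ − p₀)/p₁ = (0.803 − 0.122) / 0.803 ≈ 0.84807.
Attributable cases ≈ PN × (exposed cases) = 0.84807 × 2277 ≈ 1931.05.

about 1931 cases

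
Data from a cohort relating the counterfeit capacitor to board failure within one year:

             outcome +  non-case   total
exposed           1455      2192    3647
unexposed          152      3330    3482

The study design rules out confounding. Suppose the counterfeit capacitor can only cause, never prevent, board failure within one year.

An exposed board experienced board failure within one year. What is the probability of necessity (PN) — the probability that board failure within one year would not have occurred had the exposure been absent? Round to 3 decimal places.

p₁ = P(outcome | exposed) = 1455/3647 = 0.39896
p₀ = P(outcome | unexposed) = 152/3482 = 0.043653
Under exogeneity and monotonicity, PN = (p₁ − p₀) / p₁.
PN = (0.39896 − 0.043653) / 0.39896 = 0.3553 / 0.39896 ≈ 0.8906

PN ≈ 0.891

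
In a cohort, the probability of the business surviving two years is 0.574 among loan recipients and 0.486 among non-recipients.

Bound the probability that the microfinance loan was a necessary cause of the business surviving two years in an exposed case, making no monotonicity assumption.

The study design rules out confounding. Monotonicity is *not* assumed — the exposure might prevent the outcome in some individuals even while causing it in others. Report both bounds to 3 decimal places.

Let p₁ = 0.574, p₀ = 0.486.
Under exogeneity alone the bounds on PN are max{0,(p₁−p₀)/p₁} ≤ PN ≤ min{1,(1−p₀)/p₁}.
  lower = (p₁ − p₀)/p₁ = 0.088 / 0.574 ≈ 0.1533
  upper = min{1, (1 − p₀)/p₁} = 0.514 / 0.574 ≈ 0.8955

0.153 ≤ PN ≤ 0.895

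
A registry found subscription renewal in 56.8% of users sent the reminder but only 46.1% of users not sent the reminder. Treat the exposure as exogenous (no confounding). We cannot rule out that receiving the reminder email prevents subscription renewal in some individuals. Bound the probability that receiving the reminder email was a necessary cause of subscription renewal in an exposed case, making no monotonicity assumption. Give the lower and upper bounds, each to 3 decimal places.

0.188 ≤ PN ≤ 0.949

p₁ = 0.568, p₀ = 0.461.
Under exogeneity alone the bounds on PN are max{0,(p₁−p₀)/p₁} ≤ PN ≤ min{1,(1−p₀)/p₁}.
  lower = (p₁ − p₀)/p₁ = 0.107 / 0.568 ≈ 0.1884
  upper = min{1, (1 − p₀)/p₁} = 0.539 / 0.568 ≈ 0.9489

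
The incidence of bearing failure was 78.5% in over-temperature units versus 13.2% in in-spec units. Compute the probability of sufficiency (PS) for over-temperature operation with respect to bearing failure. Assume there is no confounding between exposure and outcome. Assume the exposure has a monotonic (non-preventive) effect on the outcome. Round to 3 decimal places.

PS ≈ 0.752

p₁ = 0.785, p₀ = 0.132.
Under exogeneity and monotonicity, PS = (p₁ − p₀) / (1 − p₀).
PS = (0.785 − 0.132) / (1 − 0.132) = 0.653 / 0.868 ≈ 0.7523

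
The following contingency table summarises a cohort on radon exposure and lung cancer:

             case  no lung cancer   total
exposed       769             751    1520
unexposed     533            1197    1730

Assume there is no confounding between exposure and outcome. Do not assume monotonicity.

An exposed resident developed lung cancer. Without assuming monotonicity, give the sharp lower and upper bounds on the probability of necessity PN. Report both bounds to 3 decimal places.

p₁ = P(outcome | exposed) = 769/1520 = 0.50592
p₀ = P(outcome | unexposed) = 533/1730 = 0.30809
Under exogeneity alone the bounds on PN are max{0,(p₁−p₀)/p₁} ≤ PN ≤ min{1,(1−p₀)/p₁}.
  lower = (p₁ − p₀)/p₁ = 0.19783 / 0.50592 ≈ 0.3910
  upper = min{1, (1 − p₀)/p₁} = 0.69191 / 0.50592 ≈ 1.3676 → capped at 1

0.391 ≤ PN ≤ 1.000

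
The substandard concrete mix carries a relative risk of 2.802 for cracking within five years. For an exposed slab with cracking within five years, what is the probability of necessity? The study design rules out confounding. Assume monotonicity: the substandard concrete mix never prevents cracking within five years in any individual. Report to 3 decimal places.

Under exogeneity and monotonicity, PN = (RR − 1) / RR = 1 − 1/RR.
PN = (2.802 − 1) / 2.802 = 1.802 / 2.802 ≈ 0.6431

PN ≈ 0.643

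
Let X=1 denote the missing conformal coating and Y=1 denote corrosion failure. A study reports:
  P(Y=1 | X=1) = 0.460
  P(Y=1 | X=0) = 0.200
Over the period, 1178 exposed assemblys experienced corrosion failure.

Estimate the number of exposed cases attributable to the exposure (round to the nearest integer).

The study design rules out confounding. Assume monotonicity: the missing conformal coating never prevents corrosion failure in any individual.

Let p₁ = 0.46, p₀ = 0.2.
PN = (p₁ − p₀)/p₁ = (0.46 − 0.2) / 0.46 ≈ 0.56522.
Attributable cases ≈ PN × (exposed cases) = 0.56522 × 1178 ≈ 665.83.

about 666 cases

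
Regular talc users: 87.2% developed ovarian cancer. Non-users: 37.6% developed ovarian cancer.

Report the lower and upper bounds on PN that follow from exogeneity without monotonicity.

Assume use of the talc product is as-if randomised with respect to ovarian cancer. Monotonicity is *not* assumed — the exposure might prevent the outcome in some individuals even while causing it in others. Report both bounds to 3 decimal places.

p₁ = 0.872, p₀ = 0.376.
Under exogeneity alone the bounds on PN are max{0,(p₁−p₀)/p₁} ≤ PN ≤ min{1,(1−p₀)/p₁}.
  lower = (p₁ − p₀)/p₁ = 0.496 / 0.872 ≈ 0.5688
  upper = min{1, (1 − p₀)/p₁} = 0.624 / 0.872 ≈ 0.7156

0.569 ≤ PN ≤ 0.716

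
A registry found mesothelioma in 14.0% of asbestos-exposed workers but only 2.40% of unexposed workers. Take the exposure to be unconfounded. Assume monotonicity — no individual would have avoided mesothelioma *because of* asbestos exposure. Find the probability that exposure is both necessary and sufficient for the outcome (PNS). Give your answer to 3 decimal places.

p₁ = 0.14, p₀ = 0.024.
Under exogeneity and monotonicity, PNS = p₁ − p₀.
PNS = 0.14 − 0.024 = 0.116

PNS ≈ 0.116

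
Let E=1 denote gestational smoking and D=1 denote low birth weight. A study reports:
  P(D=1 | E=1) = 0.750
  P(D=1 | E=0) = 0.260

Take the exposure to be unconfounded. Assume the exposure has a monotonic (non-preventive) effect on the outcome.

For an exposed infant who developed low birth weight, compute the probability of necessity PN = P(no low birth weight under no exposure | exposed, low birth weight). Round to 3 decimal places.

Let p₁ = 0.75, p₀ = 0.26.
Under exogeneity and monotonicity, PN = (p₁ − p₀) / p₁.
PN = (0.75 − 0.26) / 0.75 = 0.49 / 0.75 ≈ 0.6533

PN ≈ 0.653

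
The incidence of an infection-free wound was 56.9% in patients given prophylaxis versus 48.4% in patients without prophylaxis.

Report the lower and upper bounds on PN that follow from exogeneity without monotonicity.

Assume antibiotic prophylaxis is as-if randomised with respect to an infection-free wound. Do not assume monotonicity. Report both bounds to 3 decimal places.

p₁ = 0.569, p₀ = 0.484.
Under exogeneity alone the bounds on PN are max{0,(p₁−p₀)/p₁} ≤ PN ≤ min{1,(1−p₀)/p₁}.
  lower = (p₁ − p₀)/p₁ = 0.085 / 0.569 ≈ 0.1494
  upper = min{1, (1 − p₀)/p₁} = 0.516 / 0.569 ≈ 0.9069

0.149 ≤ PN ≤ 0.907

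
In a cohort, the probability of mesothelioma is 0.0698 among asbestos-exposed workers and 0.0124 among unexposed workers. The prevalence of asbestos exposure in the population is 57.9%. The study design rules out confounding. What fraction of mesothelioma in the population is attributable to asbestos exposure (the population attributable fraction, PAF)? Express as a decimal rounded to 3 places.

PAF ≈ 0.728

Let p₁ = 0.0698, p₀ = 0.0124.
Overall risk P(Y=1) = π·p₁ + (1−π)·p₀ = 0.579×0.0698 + 0.421×0.0124 = 0.045635.
Under exogeneity, PAF = [P(Y=1) − p₀] / P(Y=1).
PAF = (0.045635 − 0.0124) / 0.045635 ≈ 0.7283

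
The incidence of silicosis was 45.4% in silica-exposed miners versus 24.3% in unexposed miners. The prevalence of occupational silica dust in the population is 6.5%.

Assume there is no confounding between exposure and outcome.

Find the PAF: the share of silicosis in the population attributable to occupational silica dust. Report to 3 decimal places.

PAF ≈ 0.053

p₁ = 0.454, p₀ = 0.243.
Overall risk P(Y=1) = π·p₁ + (1−π)·p₀ = 0.065×0.454 + 0.935×0.243 = 0.25672.
Under exogeneity, PAF = [P(Y=1) − p₀] / P(Y=1).
PAF = (0.25672 − 0.243) / 0.25672 ≈ 0.0534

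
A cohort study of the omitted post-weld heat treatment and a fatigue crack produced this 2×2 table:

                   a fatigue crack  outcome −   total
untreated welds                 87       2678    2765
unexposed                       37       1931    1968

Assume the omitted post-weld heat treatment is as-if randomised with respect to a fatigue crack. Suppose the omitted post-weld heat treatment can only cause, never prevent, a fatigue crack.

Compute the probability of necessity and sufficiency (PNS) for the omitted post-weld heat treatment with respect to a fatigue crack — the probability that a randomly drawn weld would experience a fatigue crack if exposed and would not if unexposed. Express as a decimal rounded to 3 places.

PNS ≈ 0.013

p₁ = P(outcome | exposed) = 87/2765 = 0.031465
p₀ = P(outcome | unexposed) = 37/1968 = 0.018801
Under exogeneity and monotonicity, PNS = p₁ − p₀.
PNS = 0.031465 − 0.018801 = 0.012664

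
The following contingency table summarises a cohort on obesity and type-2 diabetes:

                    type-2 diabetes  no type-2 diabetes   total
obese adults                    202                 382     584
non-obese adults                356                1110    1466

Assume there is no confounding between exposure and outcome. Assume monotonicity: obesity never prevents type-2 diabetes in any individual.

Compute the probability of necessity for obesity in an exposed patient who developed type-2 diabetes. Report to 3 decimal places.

p₁ = P(outcome | exposed) = 202/584 = 0.34589
p₀ = P(outcome | unexposed) = 356/1466 = 0.24284
Under exogeneity and monotonicity, PN = (p₁ − p₀)/p₁.
PN = (0.34589 − 0.24284) / 0.34589 ≈ 0.2979

PN ≈ 0.298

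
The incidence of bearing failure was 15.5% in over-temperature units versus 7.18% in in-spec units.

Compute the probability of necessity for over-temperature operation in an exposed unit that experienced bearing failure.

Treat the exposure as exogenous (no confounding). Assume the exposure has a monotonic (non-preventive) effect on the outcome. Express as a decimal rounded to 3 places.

p₁ = 0.155, p₀ = 0.0718.
Under exogeneity and monotonicity, PN = (p₁ − p₀) / p₁.
PN = (0.155 − 0.0718) / 0.155 = 0.0832 / 0.155 ≈ 0.5368

PN ≈ 0.537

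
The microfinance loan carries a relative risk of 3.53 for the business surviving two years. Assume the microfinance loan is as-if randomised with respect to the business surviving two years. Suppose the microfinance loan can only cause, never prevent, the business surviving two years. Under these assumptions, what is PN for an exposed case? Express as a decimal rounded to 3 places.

PN ≈ 0.717

Under exogeneity and monotonicity, PN = (RR − 1) / RR = 1 − 1/RR.
PN = (3.53 − 1) / 3.53 = 2.53 / 3.53 ≈ 0.7167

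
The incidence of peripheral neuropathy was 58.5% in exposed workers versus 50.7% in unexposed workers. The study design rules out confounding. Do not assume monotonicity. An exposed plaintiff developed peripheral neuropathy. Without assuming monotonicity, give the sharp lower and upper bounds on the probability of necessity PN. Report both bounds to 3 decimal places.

0.133 ≤ PN ≤ 0.843

p₁ = 0.585, p₀ = 0.507.
Under exogeneity alone the bounds on PN are max{0,(p₁−p₀)/p₁} ≤ PN ≤ min{1,(1−p₀)/p₁}.
  lower = (p₁ − p₀)/p₁ = 0.078 / 0.585 ≈ 0.1333
  upper = min{1, (1 − p₀)/p₁} = 0.493 / 0.585 ≈ 0.8427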